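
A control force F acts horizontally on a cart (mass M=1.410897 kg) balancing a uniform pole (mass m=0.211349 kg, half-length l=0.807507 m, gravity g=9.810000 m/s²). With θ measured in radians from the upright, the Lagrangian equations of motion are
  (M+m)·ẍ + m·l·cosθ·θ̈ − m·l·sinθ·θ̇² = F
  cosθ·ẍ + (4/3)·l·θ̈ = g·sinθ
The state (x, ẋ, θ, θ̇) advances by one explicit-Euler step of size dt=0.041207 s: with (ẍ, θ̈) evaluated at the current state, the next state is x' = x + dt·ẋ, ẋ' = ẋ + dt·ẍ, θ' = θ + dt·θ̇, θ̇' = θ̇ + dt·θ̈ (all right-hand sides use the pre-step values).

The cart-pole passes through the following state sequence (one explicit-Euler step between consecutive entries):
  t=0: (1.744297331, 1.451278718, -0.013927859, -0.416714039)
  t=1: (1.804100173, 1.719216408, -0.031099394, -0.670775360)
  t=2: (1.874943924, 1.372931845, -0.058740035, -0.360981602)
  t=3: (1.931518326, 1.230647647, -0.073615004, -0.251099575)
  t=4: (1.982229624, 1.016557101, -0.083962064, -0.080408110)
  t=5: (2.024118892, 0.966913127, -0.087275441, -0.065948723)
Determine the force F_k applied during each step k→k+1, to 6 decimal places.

F_0 = 9.496505 N
F_1 = -12.347774 N
F_2 = -5.145859 N
F_3 = -7.722538 N
F_4 = -1.894627 N

step 0→1:
  ẍ = (ẋ'−ẋ)/dt = (1.719216408−1.451278718)/0.041207 = 6.502237
  θ̈ = (θ̇'−θ̇)/dt = (-0.670775360−-0.416714039)/0.041207 = -6.165489
  sinθ=-0.013927, cosθ=0.999903
  F = (M+m)·ẍ + m·l·cosθ·θ̈ − m·l·sinθ·θ̇² = 10.548228 + -1.052136 − -0.000413 = 9.496505
step 1→2:
  ẍ = (ẋ'−ẋ)/dt = (1.372931845−1.719216408)/0.041207 = -8.403537
  θ̈ = (θ̇'−θ̇)/dt = (-0.360981602−-0.670775360)/0.041207 = 7.517989
  sinθ=-0.031094, cosθ=0.999516
  F = (M+m)·ẍ + m·l·cosθ·θ̈ − m·l·sinθ·θ̇² = -13.632605 + 1.282443 − -0.002388 = -12.347774
step 2→3:
  ẍ = (ẋ'−ẋ)/dt = (1.230647647−1.372931845)/0.041207 = -3.452913
  θ̈ = (θ̇'−θ̇)/dt = (-0.251099575−-0.360981602)/0.041207 = 2.666586
  sinθ=-0.058706, cosθ=0.998275
  F = (M+m)·ẍ + m·l·cosθ·θ̈ − m·l·sinθ·θ̇² = -5.601475 + 0.454310 − -0.001306 = -5.145859
step 3→4:
  ẍ = (ẋ'−ẋ)/dt = (1.016557101−1.230647647)/0.041207 = -5.195490
  θ̈ = (θ̇'−θ̇)/dt = (-0.080408110−-0.251099575)/0.041207 = 4.142293
  sinθ=-0.073549, cosθ=0.997292
  F = (M+m)·ẍ + m·l·cosθ·θ̈ − m·l·sinθ·θ̇² = -8.428362 + 0.705033 − -0.000791 = -7.722538
step 4→5:
  ẍ = (ẋ'−ẋ)/dt = (0.966913127−1.016557101)/0.041207 = -1.204746
  θ̈ = (θ̇'−θ̇)/dt = (-0.065948723−-0.080408110)/0.041207 = 0.350896
  sinθ=-0.083863, cosθ=0.996477
  F = (M+m)·ẍ + m·l·cosθ·θ̈ − m·l·sinθ·θ̇² = -1.954395 + 0.059675 − -0.000093 = -1.894627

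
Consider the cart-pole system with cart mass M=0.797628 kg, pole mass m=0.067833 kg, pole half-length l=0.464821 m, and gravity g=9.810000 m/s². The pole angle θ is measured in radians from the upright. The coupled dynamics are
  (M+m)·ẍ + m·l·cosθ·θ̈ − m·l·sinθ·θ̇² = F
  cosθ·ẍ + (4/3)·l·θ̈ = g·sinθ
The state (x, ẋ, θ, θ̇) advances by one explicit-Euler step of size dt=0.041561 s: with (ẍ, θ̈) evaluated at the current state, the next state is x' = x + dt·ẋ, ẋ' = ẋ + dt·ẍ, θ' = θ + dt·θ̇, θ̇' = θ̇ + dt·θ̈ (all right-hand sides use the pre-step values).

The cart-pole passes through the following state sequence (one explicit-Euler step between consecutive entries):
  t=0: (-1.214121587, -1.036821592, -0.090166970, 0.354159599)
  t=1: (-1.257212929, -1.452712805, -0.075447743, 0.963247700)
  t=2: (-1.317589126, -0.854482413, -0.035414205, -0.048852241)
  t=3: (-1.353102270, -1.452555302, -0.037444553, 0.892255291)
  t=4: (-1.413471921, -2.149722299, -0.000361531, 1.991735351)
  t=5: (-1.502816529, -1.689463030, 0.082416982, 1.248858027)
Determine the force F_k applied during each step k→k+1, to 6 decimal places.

F_0 = -8.199903 N
F_1 = 11.694035 N
F_2 = -11.740669 N
F_3 = -13.683243 N
F_4 = 9.020843 N

step 0→1:
  ẍ = (ẋ'−ẋ)/dt = (-1.452712805−-1.036821592)/0.041561 = -10.006766
  θ̈ = (θ̇'−θ̇)/dt = (0.963247700−0.354159599)/0.041561 = 14.655280
  sinθ=-0.090045, cosθ=0.995938
  F = (M+m)·ẍ + m·l·cosθ·θ̈ − m·l·sinθ·θ̇² = -8.660466 + 0.460207 − -0.000356 = -8.199903
step 1→2:
  ẍ = (ẋ'−ẋ)/dt = (-0.854482413−-1.452712805)/0.041561 = 14.394033
  θ̈ = (θ̇'−θ̇)/dt = (-0.048852241−0.963247700)/0.041561 = -24.352156
  sinθ=-0.075376, cosθ=0.997155
  F = (M+m)·ẍ + m·l·cosθ·θ̈ − m·l·sinθ·θ̇² = 12.457474 + -0.765644 − -0.002205 = 11.694035
step 2→3:
  ẍ = (ẋ'−ẋ)/dt = (-1.452555302−-0.854482413)/0.041561 = -14.390243
  θ̈ = (θ̇'−θ̇)/dt = (0.892255291−-0.048852241)/0.041561 = 22.644006
  sinθ=-0.035407, cosθ=0.999373
  F = (M+m)·ẍ + m·l·cosθ·θ̈ − m·l·sinθ·θ̇² = -12.454194 + 0.713522 − -0.000003 = -11.740669
step 3→4:
  ẍ = (ẋ'−ẋ)/dt = (-2.149722299−-1.452555302)/0.041561 = -16.774548
  θ̈ = (θ̇'−θ̇)/dt = (1.991735351−0.892255291)/0.041561 = 26.454610
  sinθ=-0.037436, cosθ=0.999299
  F = (M+m)·ẍ + m·l·cosθ·θ̈ − m·l·sinθ·θ̇² = -14.517717 + 0.833535 − -0.000940 = -13.683243
step 4→5:
  ẍ = (ẋ'−ẋ)/dt = (-1.689463030−-2.149722299)/0.041561 = 11.074307
  θ̈ = (θ̇'−θ̇)/dt = (1.248858027−1.991735351)/0.041561 = -17.874385
  sinθ=-0.000362, cosθ=1.000000
  F = (M+m)·ẍ + m·l·cosθ·θ̈ − m·l·sinθ·θ̇² = 9.584381 + -0.563583 − -0.000045 = 9.020843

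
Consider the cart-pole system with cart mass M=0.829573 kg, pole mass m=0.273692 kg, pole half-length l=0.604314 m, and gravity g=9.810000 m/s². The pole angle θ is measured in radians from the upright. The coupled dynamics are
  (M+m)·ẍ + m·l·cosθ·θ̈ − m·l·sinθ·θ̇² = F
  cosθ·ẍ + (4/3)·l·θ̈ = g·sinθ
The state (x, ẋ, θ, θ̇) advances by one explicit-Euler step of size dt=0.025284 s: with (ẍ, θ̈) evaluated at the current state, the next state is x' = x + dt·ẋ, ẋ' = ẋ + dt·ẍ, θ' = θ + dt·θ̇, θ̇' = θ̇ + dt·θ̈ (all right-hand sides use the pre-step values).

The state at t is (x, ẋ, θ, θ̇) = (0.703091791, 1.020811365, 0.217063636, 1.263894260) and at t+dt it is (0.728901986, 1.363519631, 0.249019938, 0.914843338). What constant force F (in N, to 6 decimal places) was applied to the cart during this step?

ẍ = (ẋ'−ẋ)/dt = (1.363519631−1.020811365)/0.025284 = 13.554353
θ̈ = (θ̇'−θ̇)/dt = (0.914843338−1.263894260)/0.025284 = -13.805210
sinθ=0.215363, cosθ=0.976534
F = (M+m)·ẍ + m·l·cosθ·θ̈ − m·l·sinθ·θ̇² = 14.954043 + -2.229745 − 0.056901 = 12.667398

F = 12.667398 N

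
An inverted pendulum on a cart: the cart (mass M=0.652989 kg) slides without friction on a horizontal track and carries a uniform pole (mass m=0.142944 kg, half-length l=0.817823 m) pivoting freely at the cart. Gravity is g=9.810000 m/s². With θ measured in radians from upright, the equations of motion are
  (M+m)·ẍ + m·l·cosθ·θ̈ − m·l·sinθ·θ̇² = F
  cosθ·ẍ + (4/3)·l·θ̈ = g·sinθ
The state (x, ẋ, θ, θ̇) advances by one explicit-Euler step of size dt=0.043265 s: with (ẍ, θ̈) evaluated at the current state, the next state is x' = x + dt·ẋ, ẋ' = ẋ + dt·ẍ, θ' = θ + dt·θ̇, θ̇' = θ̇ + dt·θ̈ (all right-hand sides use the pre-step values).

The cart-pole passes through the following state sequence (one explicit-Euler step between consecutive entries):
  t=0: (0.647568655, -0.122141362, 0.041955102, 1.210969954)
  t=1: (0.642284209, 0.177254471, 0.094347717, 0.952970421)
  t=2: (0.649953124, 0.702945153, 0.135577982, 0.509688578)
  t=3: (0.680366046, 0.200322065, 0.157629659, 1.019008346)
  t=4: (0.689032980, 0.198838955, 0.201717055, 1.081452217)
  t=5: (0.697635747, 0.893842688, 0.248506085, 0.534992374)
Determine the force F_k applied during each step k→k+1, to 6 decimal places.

step 0→1:
  ẍ = (ẋ'−ẋ)/dt = (0.177254471−-0.122141362)/0.043265 = 6.920047
  θ̈ = (θ̇'−θ̇)/dt = (0.952970421−1.210969954)/0.043265 = -5.963239
  sinθ=0.041943, cosθ=0.999120
  F = (M+m)·ẍ + m·l·cosθ·θ̈ − m·l·sinθ·θ̇² = 5.507894 + -0.696506 − 0.007190 = 4.804197
step 1→2:
  ẍ = (ẋ'−ẋ)/dt = (0.702945153−0.177254471)/0.043265 = 12.150484
  θ̈ = (θ̇'−θ̇)/dt = (0.509688578−0.952970421)/0.043265 = -10.245738
  sinθ=0.094208, cosθ=0.995553
  F = (M+m)·ẍ + m·l·cosθ·θ̈ − m·l·sinθ·θ̇² = 9.670971 + -1.192429 − 0.010002 = 8.468540
step 2→3:
  ẍ = (ẋ'−ẋ)/dt = (0.200322065−0.702945153)/0.043265 = -11.617314
  θ̈ = (θ̇'−θ̇)/dt = (1.019008346−0.509688578)/0.043265 = 11.772097
  sinθ=0.135163, cosθ=0.990823
  F = (M+m)·ẍ + m·l·cosθ·θ̈ − m·l·sinθ·θ̇² = -9.246604 + 1.363563 − 0.004105 = -7.887145
step 3→4:
  ẍ = (ẋ'−ẋ)/dt = (0.198838955−0.200322065)/0.043265 = -0.034280
  θ̈ = (θ̇'−θ̇)/dt = (1.081452217−1.019008346)/0.043265 = 1.443288
  sinθ=0.156978, cosθ=0.987602
  F = (M+m)·ẍ + m·l·cosθ·θ̈ − m·l·sinθ·θ̇² = -0.027284 + 0.166633 − 0.019055 = 0.120293
step 4→5:
  ẍ = (ẋ'−ẋ)/dt = (0.893842688−0.198838955)/0.043265 = 16.063879
  θ̈ = (θ̇'−θ̇)/dt = (0.534992374−1.081452217)/0.043265 = -12.630529
  sinθ=0.200352, cosθ=0.979724
  F = (M+m)·ẍ + m·l·cosθ·θ̈ − m·l·sinθ·θ̇² = 12.785772 + -1.446607 − 0.027393 = 11.311772

F_0 = 4.804197 N
F_1 = 8.468540 N
F_2 = -7.887145 N
F_3 = 0.120293 N
F_4 = 11.311772 N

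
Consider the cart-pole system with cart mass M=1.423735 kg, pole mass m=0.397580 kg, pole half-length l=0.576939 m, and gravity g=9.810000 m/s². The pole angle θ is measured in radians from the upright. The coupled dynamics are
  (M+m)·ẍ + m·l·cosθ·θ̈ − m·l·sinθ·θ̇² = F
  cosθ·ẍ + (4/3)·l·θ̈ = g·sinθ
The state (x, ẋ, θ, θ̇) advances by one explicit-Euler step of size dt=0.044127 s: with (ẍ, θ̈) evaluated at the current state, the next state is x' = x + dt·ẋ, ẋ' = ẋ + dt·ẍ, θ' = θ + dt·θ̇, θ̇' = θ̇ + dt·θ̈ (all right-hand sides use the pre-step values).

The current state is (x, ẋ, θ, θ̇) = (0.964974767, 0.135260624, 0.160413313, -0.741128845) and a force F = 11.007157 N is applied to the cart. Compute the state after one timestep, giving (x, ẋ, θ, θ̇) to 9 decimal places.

sinθ=0.159726227, cosθ=0.987161351
temp = (F + m·l·θ̇²·sinθ)/(M+m) = (11.007157 + 0.020124175)/1.821315 = 6.054571107
θ̈ = (g·sinθ − cosθ·temp)/(l·(4/3 − m·cos²θ/(M+m))) = -6.820981352
ẍ = temp − m·l·θ̈·cosθ/(M+m) = 6.902587735
Euler: x'=0.964974767+0.044127·0.135260624=0.970943413, ẋ'=0.135260624+0.044127·6.902587735=0.439851113
       θ'=0.160413313+0.044127·-0.741128845=0.127709520, θ̇'=-0.741128845+0.044127·-6.820981352=-1.042118289

(0.970943413, 0.439851113, 0.127709520, -1.042118289)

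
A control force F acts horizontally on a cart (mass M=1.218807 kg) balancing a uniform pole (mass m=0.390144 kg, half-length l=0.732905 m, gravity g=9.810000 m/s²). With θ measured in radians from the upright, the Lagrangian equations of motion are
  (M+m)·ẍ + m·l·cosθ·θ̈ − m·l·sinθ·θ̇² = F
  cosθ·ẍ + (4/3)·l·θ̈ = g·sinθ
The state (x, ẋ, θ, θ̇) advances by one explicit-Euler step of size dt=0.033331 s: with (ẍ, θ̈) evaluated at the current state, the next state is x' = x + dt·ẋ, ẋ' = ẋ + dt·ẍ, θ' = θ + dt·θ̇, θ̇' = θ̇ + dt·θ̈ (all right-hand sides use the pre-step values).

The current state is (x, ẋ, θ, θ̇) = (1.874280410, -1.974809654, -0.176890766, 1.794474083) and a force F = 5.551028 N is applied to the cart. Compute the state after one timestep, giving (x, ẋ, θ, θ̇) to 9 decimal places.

sinθ=-0.175969713, cosθ=0.984395581
temp = (F + m·l·θ̇²·sinθ)/(M+m) = (5.551028 + -0.162026079)/1.608951 = 3.349388465
θ̈ = (g·sinθ − cosθ·temp)/(l·(4/3 − m·cos²θ/(M+m))) = -6.240290027
ẍ = temp − m·l·θ̈·cosθ/(M+m) = 4.441090775
Euler: x'=1.874280410+0.033331·-1.974809654=1.808458029, ẋ'=-1.974809654+0.033331·4.441090775=-1.826783657
       θ'=-0.176890766+0.033331·1.794474083=-0.117079150, θ̇'=1.794474083+0.033331·-6.240290027=1.586478976

(1.808458029, -1.826783657, -0.117079150, 1.586478976)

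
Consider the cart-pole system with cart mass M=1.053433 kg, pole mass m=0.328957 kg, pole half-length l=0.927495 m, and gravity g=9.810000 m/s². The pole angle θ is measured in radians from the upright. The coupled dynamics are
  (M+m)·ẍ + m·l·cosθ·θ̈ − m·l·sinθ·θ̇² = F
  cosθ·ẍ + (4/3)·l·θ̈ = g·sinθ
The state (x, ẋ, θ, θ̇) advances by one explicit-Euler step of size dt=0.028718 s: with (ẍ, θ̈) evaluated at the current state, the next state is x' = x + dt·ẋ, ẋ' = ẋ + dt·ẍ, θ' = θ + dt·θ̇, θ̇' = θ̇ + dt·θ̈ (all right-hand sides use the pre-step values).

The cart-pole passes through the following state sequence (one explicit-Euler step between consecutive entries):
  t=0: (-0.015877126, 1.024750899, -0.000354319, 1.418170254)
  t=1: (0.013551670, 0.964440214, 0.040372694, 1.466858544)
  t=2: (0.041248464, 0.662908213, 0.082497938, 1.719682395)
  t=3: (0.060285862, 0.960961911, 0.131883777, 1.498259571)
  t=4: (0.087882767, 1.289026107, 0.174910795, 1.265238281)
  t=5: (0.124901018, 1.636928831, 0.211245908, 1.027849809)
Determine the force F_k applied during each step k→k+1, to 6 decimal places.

F_0 = -2.385666 N
F_1 = -11.857391 N
F_2 = 11.928530 N
F_3 = 13.247698 N
F_4 = 14.178314 N

step 0→1:
  ẍ = (ẋ'−ẋ)/dt = (0.964440214−1.024750899)/0.028718 = -2.100100
  θ̈ = (θ̇'−θ̇)/dt = (1.466858544−1.418170254)/0.028718 = 1.695393
  sinθ=-0.000354, cosθ=1.000000
  F = (M+m)·ẍ + m·l·cosθ·θ̈ − m·l·sinθ·θ̇² = -2.903158 + 0.517274 − -0.000217 = -2.385666
step 1→2:
  ẍ = (ẋ'−ẋ)/dt = (0.662908213−0.964440214)/0.028718 = -10.499756
  θ̈ = (θ̇'−θ̇)/dt = (1.719682395−1.466858544)/0.028718 = 8.803672
  sinθ=0.040362, cosθ=0.999185
  F = (M+m)·ẍ + m·l·cosθ·θ̈ − m·l·sinθ·θ̇² = -14.514758 + 2.683864 − 0.026497 = -11.857391
step 2→3:
  ẍ = (ẋ'−ẋ)/dt = (0.960961911−0.662908213)/0.028718 = 10.378637
  θ̈ = (θ̇'−θ̇)/dt = (1.498259571−1.719682395)/0.028718 = -7.710245
  sinθ=0.082404, cosθ=0.996599
  F = (M+m)·ẍ + m·l·cosθ·θ̈ − m·l·sinθ·θ̇² = 14.347324 + -2.344441 − 0.074353 = 11.928530
step 3→4:
  ẍ = (ẋ'−ẋ)/dt = (1.289026107−0.960961911)/0.028718 = 11.423644
  θ̈ = (θ̇'−θ̇)/dt = (1.265238281−1.498259571)/0.028718 = -8.114120
  sinθ=0.131502, cosθ=0.991316
  F = (M+m)·ẍ + m·l·cosθ·θ̈ − m·l·sinθ·θ̇² = 15.791931 + -2.454168 − 0.090065 = 13.247698
step 4→5:
  ẍ = (ẋ'−ẋ)/dt = (1.636928831−1.289026107)/0.028718 = 12.114448
  θ̈ = (θ̇'−θ̇)/dt = (1.027849809−1.265238281)/0.028718 = -8.266191
  sinθ=0.174020, cosθ=0.984742
  F = (M+m)·ẍ + m·l·cosθ·θ̈ − m·l·sinθ·θ̇² = 16.746892 + -2.483583 − 0.084995 = 14.178314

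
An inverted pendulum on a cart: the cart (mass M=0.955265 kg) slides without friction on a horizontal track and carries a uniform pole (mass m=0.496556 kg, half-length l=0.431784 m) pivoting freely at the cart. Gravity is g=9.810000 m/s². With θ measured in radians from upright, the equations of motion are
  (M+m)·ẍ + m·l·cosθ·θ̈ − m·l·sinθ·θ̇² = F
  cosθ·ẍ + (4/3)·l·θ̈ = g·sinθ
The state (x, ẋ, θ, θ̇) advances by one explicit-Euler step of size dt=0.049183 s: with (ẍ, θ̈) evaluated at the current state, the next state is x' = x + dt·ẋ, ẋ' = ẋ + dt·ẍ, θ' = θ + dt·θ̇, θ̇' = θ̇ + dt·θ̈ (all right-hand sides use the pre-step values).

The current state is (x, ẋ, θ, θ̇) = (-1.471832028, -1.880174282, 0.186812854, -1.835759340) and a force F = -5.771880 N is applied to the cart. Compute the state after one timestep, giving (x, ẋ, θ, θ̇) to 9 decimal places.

sinθ=0.185728150, cosθ=0.982601167
temp = (F + m·l·θ̇²·sinθ)/(M+m) = (-5.771880 + 0.134197370)/1.451821 = -3.883180247
θ̈ = (g·sinθ − cosθ·temp)/(l·(4/3 − m·cos²θ/(M+m))) = 13.016092106
ẍ = temp − m·l·θ̈·cosθ/(M+m) = -5.771952500
Euler: x'=-1.471832028+0.049183·-1.880174282=-1.564304640, ẋ'=-1.880174282+0.049183·-5.771952500=-2.164056222
       θ'=0.186812854+0.049183·-1.835759340=0.096524702, θ̇'=-1.835759340+0.049183·13.016092106=-1.195588882

(-1.564304640, -2.164056222, 0.096524702, -1.195588882)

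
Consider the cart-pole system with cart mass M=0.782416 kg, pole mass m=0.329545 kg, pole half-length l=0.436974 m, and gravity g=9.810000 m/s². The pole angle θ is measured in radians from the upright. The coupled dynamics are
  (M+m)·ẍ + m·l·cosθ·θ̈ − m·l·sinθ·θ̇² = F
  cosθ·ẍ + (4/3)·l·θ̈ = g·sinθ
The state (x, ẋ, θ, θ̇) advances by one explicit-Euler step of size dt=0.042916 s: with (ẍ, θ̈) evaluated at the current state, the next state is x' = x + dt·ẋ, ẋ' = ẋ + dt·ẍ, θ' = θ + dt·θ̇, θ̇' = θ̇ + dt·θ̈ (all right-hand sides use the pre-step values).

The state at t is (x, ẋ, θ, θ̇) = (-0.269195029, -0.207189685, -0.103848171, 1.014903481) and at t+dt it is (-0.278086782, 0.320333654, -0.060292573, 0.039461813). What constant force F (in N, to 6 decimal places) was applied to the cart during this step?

ẍ = (ẋ'−ẋ)/dt = (0.320333654−-0.207189685)/0.042916 = 12.291997
θ̈ = (θ̇'−θ̇)/dt = (0.039461813−1.014903481)/0.042916 = -22.729091
sinθ=-0.103662, cosθ=0.994613
F = (M+m)·ẍ + m·l·cosθ·θ̈ − m·l·sinθ·θ̇² = 13.668221 + -3.255415 − -0.015376 = 10.428182

F = 10.428182 N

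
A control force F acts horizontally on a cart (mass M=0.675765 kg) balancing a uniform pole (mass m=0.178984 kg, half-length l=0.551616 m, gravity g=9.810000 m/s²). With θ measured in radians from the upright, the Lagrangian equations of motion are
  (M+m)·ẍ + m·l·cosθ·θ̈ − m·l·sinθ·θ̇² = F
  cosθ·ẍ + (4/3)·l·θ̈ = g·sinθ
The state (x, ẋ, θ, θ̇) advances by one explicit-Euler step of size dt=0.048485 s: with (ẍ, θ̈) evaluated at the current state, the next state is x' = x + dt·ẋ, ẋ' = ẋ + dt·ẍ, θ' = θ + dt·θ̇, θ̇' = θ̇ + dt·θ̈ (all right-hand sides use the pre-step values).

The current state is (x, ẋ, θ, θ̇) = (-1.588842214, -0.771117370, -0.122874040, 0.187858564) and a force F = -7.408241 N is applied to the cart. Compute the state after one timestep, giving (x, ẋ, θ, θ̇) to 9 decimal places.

(-1.626229840, -1.257524641, -0.113765718, 0.764949423)

sinθ=-0.122565081, cosθ=0.992460478
temp = (F + m·l·θ̇²·sinθ)/(M+m) = (-7.408241 + -0.000427051)/0.854749 = -8.667653371
θ̈ = (g·sinθ − cosθ·temp)/(l·(4/3 − m·cos²θ/(M+m))) = 11.902461771
ẍ = temp − m·l·θ̈·cosθ/(M+m) = -10.032118621
Euler: x'=-1.588842214+0.048485·-0.771117370=-1.626229840, ẋ'=-0.771117370+0.048485·-10.032118621=-1.257524641
       θ'=-0.122874040+0.048485·0.187858564=-0.113765718, θ̇'=0.187858564+0.048485·11.902461771=0.764949423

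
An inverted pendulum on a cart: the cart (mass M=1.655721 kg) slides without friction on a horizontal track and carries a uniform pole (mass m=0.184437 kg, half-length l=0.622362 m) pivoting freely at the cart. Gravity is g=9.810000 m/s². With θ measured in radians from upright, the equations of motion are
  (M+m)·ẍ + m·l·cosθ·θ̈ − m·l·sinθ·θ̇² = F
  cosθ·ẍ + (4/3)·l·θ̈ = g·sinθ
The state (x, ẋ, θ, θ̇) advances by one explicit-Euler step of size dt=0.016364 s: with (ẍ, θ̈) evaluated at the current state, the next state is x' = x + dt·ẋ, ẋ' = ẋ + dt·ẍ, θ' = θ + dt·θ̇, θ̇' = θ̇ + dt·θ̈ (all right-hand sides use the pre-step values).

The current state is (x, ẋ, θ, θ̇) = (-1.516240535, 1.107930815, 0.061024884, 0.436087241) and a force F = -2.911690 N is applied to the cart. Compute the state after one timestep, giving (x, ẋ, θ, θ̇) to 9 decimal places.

(-1.498110355, 1.079160580, 0.068161016, 0.482491477)

sinθ=0.060987015, cosθ=0.998138560
temp = (F + m·l·θ̇²·sinθ)/(M+m) = (-2.911690 + 0.001331298)/1.840158 = -1.581580876
θ̈ = (g·sinθ − cosθ·temp)/(l·(4/3 − m·cos²θ/(M+m))) = 2.835751419
ẍ = temp − m·l·θ̈·cosθ/(M+m) = -1.758141964
Euler: x'=-1.516240535+0.016364·1.107930815=-1.498110355, ẋ'=1.107930815+0.016364·-1.758141964=1.079160580
       θ'=0.061024884+0.016364·0.436087241=0.068161016, θ̇'=0.436087241+0.016364·2.835751419=0.482491477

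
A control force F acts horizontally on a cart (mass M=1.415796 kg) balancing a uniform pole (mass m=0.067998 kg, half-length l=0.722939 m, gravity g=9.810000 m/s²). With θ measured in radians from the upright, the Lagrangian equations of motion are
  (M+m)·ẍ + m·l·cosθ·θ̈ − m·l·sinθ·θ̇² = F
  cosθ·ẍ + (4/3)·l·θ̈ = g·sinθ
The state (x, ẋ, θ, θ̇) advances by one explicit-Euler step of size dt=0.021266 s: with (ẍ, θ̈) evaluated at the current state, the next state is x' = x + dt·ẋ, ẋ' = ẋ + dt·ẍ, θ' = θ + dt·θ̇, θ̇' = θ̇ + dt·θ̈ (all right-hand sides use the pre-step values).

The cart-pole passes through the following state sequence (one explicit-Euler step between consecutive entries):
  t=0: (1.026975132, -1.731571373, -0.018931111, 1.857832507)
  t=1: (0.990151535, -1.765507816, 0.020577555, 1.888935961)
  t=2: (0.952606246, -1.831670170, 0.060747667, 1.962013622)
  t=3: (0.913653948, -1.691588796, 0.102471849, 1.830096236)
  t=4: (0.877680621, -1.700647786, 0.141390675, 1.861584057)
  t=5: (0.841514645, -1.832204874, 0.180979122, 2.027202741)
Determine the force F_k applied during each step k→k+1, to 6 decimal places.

step 0→1:
  ẍ = (ẋ'−ẋ)/dt = (-1.765507816−-1.731571373)/0.021266 = -1.595808
  θ̈ = (θ̇'−θ̇)/dt = (1.888935961−1.857832507)/0.021266 = 1.462591
  sinθ=-0.018930, cosθ=0.999821
  F = (M+m)·ẍ + m·l·cosθ·θ̈ − m·l·sinθ·θ̇² = -2.367850 + 0.071886 − -0.003212 = -2.292752
step 1→2:
  ẍ = (ẋ'−ẋ)/dt = (-1.831670170−-1.765507816)/0.021266 = -3.111180
  θ̈ = (θ̇'−θ̇)/dt = (1.962013622−1.888935961)/0.021266 = 3.436361
  sinθ=0.020576, cosθ=0.999788
  F = (M+m)·ẍ + m·l·cosθ·θ̈ − m·l·sinθ·θ̇² = -4.616350 + 0.168890 − 0.003609 = -4.451069
step 2→3:
  ẍ = (ẋ'−ẋ)/dt = (-1.691588796−-1.831670170)/0.021266 = 6.587105
  θ̈ = (θ̇'−θ̇)/dt = (1.830096236−1.962013622)/0.021266 = -6.203206
  sinθ=0.060710, cosθ=0.998155
  F = (M+m)·ẍ + m·l·cosθ·θ̈ − m·l·sinθ·θ̇² = 9.773907 + -0.304377 − 0.011489 = 9.458041
step 3→4:
  ẍ = (ẋ'−ẋ)/dt = (-1.700647786−-1.691588796)/0.021266 = -0.425985
  θ̈ = (θ̇'−θ̇)/dt = (1.861584057−1.830096236)/0.021266 = 1.480665
  sinθ=0.102293, cosθ=0.994754
  F = (M+m)·ẍ + m·l·cosθ·θ̈ − m·l·sinθ·θ̇² = -0.632073 + 0.072405 − 0.016842 = -0.576510
step 4→5:
  ẍ = (ẋ'−ẋ)/dt = (-1.832204874−-1.700647786)/0.021266 = -6.186264
  θ̈ = (θ̇'−θ̇)/dt = (2.027202741−1.861584057)/0.021266 = 7.787957
  sinθ=0.140920, cosθ=0.990021
  F = (M+m)·ẍ + m·l·cosθ·θ̈ − m·l·sinθ·θ̇² = -9.179141 + 0.379023 − 0.024007 = -8.824125

F_0 = -2.292752 N
F_1 = -4.451069 N
F_2 = 9.458041 N
F_3 = -0.576510 N
F_4 = -8.824125 N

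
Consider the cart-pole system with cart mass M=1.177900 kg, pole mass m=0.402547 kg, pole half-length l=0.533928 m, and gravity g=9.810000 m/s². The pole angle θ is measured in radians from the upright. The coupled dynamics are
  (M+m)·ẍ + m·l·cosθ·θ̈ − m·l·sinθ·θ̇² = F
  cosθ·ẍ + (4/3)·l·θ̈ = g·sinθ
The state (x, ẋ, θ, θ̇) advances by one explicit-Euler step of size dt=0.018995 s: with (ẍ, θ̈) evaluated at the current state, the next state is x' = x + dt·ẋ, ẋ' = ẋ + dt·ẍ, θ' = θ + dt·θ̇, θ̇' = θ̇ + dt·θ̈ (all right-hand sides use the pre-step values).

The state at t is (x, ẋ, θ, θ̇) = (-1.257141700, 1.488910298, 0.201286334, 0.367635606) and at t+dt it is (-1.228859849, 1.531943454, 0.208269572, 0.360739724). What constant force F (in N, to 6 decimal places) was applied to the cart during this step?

ẍ = (ẋ'−ẋ)/dt = (1.531943454−1.488910298)/0.018995 = 2.265499
θ̈ = (θ̇'−θ̇)/dt = (0.360739724−0.367635606)/0.018995 = -0.363037
sinθ=0.199930, cosθ=0.979810
F = (M+m)·ẍ + m·l·cosθ·θ̈ − m·l·sinθ·θ̇² = 3.580501 + -0.076453 − 0.005808 = 3.498241

F = 3.498241 N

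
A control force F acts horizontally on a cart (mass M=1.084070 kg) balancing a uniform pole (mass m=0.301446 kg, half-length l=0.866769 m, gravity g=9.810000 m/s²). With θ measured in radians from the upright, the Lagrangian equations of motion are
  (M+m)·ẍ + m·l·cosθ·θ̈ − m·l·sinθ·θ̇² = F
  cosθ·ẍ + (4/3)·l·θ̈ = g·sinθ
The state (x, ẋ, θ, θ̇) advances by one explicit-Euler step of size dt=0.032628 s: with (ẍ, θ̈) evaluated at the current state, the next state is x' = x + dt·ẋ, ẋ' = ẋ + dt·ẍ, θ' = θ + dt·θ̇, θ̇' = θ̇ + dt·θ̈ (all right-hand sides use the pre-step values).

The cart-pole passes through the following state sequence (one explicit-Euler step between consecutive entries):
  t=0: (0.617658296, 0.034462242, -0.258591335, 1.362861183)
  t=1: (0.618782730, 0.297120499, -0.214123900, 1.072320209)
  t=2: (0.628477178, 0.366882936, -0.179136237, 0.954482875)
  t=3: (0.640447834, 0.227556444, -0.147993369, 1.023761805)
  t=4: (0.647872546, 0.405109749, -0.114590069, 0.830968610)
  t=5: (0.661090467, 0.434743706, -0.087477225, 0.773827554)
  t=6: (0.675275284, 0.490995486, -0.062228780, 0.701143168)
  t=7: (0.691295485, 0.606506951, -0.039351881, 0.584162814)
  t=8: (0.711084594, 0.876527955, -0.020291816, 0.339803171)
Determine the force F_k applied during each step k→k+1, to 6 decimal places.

F_0 = 9.028342 N
F_1 = 2.104147 N
F_2 = -5.328043 N
F_3 = 6.053001 N
F_4 = 0.824423 N
F_5 = 1.822517 N
F_6 = 3.978107 N
F_7 = 9.514375 N

step 0→1:
  ẍ = (ẋ'−ẋ)/dt = (0.297120499−0.034462242)/0.032628 = 8.050088
  θ̈ = (θ̇'−θ̇)/dt = (1.072320209−1.362861183)/0.032628 = -8.904652
  sinθ=-0.255719, cosθ=0.966751
  F = (M+m)·ẍ + m·l·cosθ·θ̈ − m·l·sinθ·θ̇² = 11.153525 + -2.249285 − -0.124102 = 9.028342
step 1→2:
  ẍ = (ẋ'−ẋ)/dt = (0.366882936−0.297120499)/0.032628 = 2.138116
  θ̈ = (θ̇'−θ̇)/dt = (0.954482875−1.072320209)/0.032628 = -3.611540
  sinθ=-0.212491, cosθ=0.977163
  F = (M+m)·ẍ + m·l·cosθ·θ̈ − m·l·sinθ·θ̇² = 2.962393 + -0.922088 − -0.063842 = 2.104147
step 2→3:
  ẍ = (ẋ'−ẋ)/dt = (0.227556444−0.366882936)/0.032628 = -4.270151
  θ̈ = (θ̇'−θ̇)/dt = (1.023761805−0.954482875)/0.032628 = 2.123297
  sinθ=-0.178180, cosθ=0.983998
  F = (M+m)·ẍ + m·l·cosθ·θ̈ − m·l·sinθ·θ̇² = -5.916363 + 0.545906 − -0.042414 = -5.328043
step 3→4:
  ẍ = (ẋ'−ẋ)/dt = (0.405109749−0.227556444)/0.032628 = 5.441747
  θ̈ = (θ̇'−θ̇)/dt = (0.830968610−1.023761805)/0.032628 = -5.908827
  sinθ=-0.147454, cosθ=0.989069
  F = (M+m)·ẍ + m·l·cosθ·θ̈ − m·l·sinθ·θ̇² = 7.539627 + -1.527006 − -0.040380 = 6.053001
step 4→5:
  ẍ = (ẋ'−ẋ)/dt = (0.434743706−0.405109749)/0.032628 = 0.908237
  θ̈ = (θ̇'−θ̇)/dt = (0.773827554−0.830968610)/0.032628 = -1.751289
  sinθ=-0.114339, cosθ=0.993442
  F = (M+m)·ẍ + m·l·cosθ·θ̈ − m·l·sinθ·θ̇² = 1.258377 + -0.454583 − -0.020629 = 0.824423
step 5→6:
  ẍ = (ẋ'−ẋ)/dt = (0.490995486−0.434743706)/0.032628 = 1.724034
  θ̈ = (θ̇'−θ̇)/dt = (0.701143168−0.773827554)/0.032628 = -2.227669
  sinθ=-0.087366, cosθ=0.996176
  F = (M+m)·ẍ + m·l·cosθ·θ̈ − m·l·sinθ·θ̇² = 2.388677 + -0.579829 − -0.013669 = 1.822517
step 6→7:
  ẍ = (ẋ'−ẋ)/dt = (0.606506951−0.490995486)/0.032628 = 3.540256
  θ̈ = (θ̇'−θ̇)/dt = (0.584162814−0.701143168)/0.032628 = -3.585275
  sinθ=-0.062189, cosθ=0.998064
  F = (M+m)·ẍ + m·l·cosθ·θ̈ − m·l·sinθ·θ̇² = 4.905081 + -0.934962 − -0.007988 = 3.978107
step 7→8:
  ẍ = (ẋ'−ẋ)/dt = (0.876527955−0.606506951)/0.032628 = 8.275745
  θ̈ = (θ̇'−θ̇)/dt = (0.339803171−0.584162814)/0.032628 = -7.489262
  sinθ=-0.039342, cosθ=0.999226
  F = (M+m)·ẍ + m·l·cosθ·θ̈ − m·l·sinθ·θ̇² = 11.466177 + -1.955310 − -0.003508 = 9.514375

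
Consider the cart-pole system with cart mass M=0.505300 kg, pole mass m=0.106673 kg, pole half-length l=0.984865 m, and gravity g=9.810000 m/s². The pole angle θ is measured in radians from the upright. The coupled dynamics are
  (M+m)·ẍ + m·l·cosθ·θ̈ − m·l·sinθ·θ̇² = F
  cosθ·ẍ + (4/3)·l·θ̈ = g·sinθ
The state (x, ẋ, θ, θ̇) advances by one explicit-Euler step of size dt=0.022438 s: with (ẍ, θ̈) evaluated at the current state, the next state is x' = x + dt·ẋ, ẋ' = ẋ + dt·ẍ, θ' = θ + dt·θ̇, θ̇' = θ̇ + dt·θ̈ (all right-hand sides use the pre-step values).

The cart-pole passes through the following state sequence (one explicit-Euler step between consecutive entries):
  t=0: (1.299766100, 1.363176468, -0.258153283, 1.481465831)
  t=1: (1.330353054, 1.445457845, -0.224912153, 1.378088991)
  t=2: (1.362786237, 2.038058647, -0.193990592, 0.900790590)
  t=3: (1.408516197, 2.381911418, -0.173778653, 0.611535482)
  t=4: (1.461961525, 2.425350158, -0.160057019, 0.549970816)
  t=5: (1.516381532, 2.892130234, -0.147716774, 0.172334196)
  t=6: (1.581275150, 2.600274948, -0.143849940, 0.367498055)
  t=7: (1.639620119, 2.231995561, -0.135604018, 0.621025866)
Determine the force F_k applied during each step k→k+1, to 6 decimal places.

step 0→1:
  ẍ = (ẋ'−ẋ)/dt = (1.445457845−1.363176468)/0.022438 = 3.667055
  θ̈ = (θ̇'−θ̇)/dt = (1.378088991−1.481465831)/0.022438 = -4.607222
  sinθ=-0.255295, cosθ=0.966863
  F = (M+m)·ẍ + m·l·cosθ·θ̈ − m·l·sinθ·θ̇² = 2.244139 + -0.467989 − -0.058865 = 1.835015
step 1→2:
  ẍ = (ẋ'−ẋ)/dt = (2.038058647−1.445457845)/0.022438 = 26.410589
  θ̈ = (θ̇'−θ̇)/dt = (0.900790590−1.378088991)/0.022438 = -21.271878
  sinθ=-0.223021, cosθ=0.974814
  F = (M+m)·ẍ + m·l·cosθ·θ̈ − m·l·sinθ·θ̇² = 16.162568 + -2.178506 − -0.044497 = 14.028559
step 2→3:
  ẍ = (ẋ'−ẋ)/dt = (2.381911418−2.038058647)/0.022438 = 15.324573
  θ̈ = (θ̇'−θ̇)/dt = (0.611535482−0.900790590)/0.022438 = -12.891305
  sinθ=-0.192776, cosθ=0.981243
  F = (M+m)·ẍ + m·l·cosθ·θ̈ − m·l·sinθ·θ̇² = 9.378225 + -1.328938 − -0.016434 = 8.065721
step 3→4:
  ẍ = (ẋ'−ẋ)/dt = (2.425350158−2.381911418)/0.022438 = 1.935945
  θ̈ = (θ̇'−θ̇)/dt = (0.549970816−0.611535482)/0.022438 = -2.743768
  sinθ=-0.172905, cosθ=0.984938
  F = (M+m)·ẍ + m·l·cosθ·θ̈ − m·l·sinθ·θ̇² = 1.184746 + -0.283915 − -0.006793 = 0.907625
step 4→5:
  ẍ = (ẋ'−ẋ)/dt = (2.892130234−2.425350158)/0.022438 = 20.803105
  θ̈ = (θ̇'−θ̇)/dt = (0.172334196−0.549970816)/0.022438 = -16.830226
  sinθ=-0.159374, cosθ=0.987218
  F = (M+m)·ẍ + m·l·cosθ·θ̈ − m·l·sinθ·θ̇² = 12.730939 + -1.745558 − -0.005064 = 10.990445
step 5→6:
  ẍ = (ẋ'−ẋ)/dt = (2.600274948−2.892130234)/0.022438 = -13.007188
  θ̈ = (θ̇'−θ̇)/dt = (0.367498055−0.172334196)/0.022438 = 8.697917
  sinθ=-0.147180, cosθ=0.989110
  F = (M+m)·ẍ + m·l·cosθ·θ̈ − m·l·sinθ·θ̇² = -7.960048 + 0.903839 − -0.000459 = -7.055750
step 6→7:
  ẍ = (ẋ'−ẋ)/dt = (2.231995561−2.600274948)/0.022438 = -16.413200
  θ̈ = (θ̇'−θ̇)/dt = (0.621025866−0.367498055)/0.022438 = 11.299038
  sinθ=-0.143354, cosθ=0.989671
  F = (M+m)·ẍ + m·l·cosθ·θ̈ − m·l·sinθ·θ̇² = -10.044435 + 1.174799 − -0.002034 = -8.867602

F_0 = 1.835015 N
F_1 = 14.028559 N
F_2 = 8.065721 N
F_3 = 0.907625 N
F_4 = 10.990445 N
F_5 = -7.055750 N
F_6 = -8.867602 N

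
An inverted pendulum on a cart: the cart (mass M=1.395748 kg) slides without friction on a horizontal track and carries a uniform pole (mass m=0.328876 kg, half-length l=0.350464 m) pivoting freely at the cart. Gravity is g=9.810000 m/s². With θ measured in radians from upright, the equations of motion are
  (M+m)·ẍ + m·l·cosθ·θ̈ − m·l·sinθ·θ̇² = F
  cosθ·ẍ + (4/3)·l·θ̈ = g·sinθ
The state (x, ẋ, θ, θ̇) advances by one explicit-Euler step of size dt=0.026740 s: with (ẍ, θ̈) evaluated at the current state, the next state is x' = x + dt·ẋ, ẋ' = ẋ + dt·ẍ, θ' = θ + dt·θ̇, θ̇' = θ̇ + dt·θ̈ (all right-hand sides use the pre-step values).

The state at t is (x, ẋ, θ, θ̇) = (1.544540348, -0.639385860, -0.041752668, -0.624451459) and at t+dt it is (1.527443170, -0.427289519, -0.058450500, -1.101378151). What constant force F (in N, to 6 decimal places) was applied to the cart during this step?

F = 11.627312 N

ẍ = (ẋ'−ẋ)/dt = (-0.427289519−-0.639385860)/0.026740 = 7.931800
θ̈ = (θ̇'−θ̇)/dt = (-1.101378151−-0.624451459)/0.026740 = -17.835703
sinθ=-0.041741, cosθ=0.999128
F = (M+m)·ẍ + m·l·cosθ·θ̈ − m·l·sinθ·θ̇² = 13.679373 + -2.053937 − -0.001876 = 11.627312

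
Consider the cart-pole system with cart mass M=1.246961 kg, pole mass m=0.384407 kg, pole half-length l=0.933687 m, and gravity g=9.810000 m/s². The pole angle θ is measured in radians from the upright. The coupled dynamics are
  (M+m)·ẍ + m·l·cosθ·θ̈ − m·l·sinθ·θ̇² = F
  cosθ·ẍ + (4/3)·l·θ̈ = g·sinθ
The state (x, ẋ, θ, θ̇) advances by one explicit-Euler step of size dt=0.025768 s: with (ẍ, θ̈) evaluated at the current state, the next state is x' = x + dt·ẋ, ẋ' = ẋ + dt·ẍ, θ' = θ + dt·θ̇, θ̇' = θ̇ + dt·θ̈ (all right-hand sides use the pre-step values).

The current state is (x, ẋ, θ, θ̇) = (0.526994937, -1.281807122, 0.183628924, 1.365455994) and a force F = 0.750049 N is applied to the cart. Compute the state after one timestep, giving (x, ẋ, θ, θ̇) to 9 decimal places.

(0.493965331, -1.274863804, 0.218813994, 1.397049657)

sinθ=0.182598681, cosθ=0.983187531
temp = (F + m·l·θ̇²·sinθ)/(M+m) = (0.750049 + 0.122192810)/1.631368 = 0.534668946
θ̈ = (g·sinθ − cosθ·temp)/(l·(4/3 − m·cos²θ/(M+m))) = 1.226081294
ẍ = temp − m·l·θ̈·cosθ/(M+m) = 0.269455042
Euler: x'=0.526994937+0.025768·-1.281807122=0.493965331, ẋ'=-1.281807122+0.025768·0.269455042=-1.274863804
       θ'=0.183628924+0.025768·1.365455994=0.218813994, θ̇'=1.365455994+0.025768·1.226081294=1.397049657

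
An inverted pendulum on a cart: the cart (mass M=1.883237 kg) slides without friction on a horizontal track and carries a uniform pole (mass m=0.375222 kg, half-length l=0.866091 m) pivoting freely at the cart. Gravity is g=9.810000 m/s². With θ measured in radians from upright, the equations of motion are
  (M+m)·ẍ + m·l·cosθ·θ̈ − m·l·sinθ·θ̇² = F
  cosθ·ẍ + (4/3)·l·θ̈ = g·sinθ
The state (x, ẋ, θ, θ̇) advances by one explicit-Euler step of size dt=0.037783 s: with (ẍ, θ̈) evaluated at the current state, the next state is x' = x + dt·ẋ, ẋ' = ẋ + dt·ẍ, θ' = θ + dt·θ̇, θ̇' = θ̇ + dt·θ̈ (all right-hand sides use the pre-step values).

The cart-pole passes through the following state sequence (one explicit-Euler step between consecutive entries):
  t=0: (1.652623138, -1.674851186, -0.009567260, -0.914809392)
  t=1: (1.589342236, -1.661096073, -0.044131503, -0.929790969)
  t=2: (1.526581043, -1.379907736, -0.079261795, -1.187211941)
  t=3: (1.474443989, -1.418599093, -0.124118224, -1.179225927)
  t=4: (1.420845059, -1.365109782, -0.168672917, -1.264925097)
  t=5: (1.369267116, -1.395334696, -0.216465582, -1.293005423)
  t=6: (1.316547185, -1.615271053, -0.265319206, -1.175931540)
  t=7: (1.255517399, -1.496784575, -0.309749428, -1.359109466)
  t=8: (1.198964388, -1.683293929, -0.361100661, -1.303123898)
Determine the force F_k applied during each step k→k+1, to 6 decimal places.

F_0 = 0.695954 N
F_1 = 14.608325 N
F_2 = -2.208015 N
F_3 = 2.521802 N
F_4 = -1.957483 N
F_5 = -12.046420 N
F_6 = 5.679896 N
F_7 = -10.506896 N

step 0→1:
  ẍ = (ẋ'−ẋ)/dt = (-1.661096073−-1.674851186)/0.037783 = 0.364056
  θ̈ = (θ̇'−θ̇)/dt = (-0.929790969−-0.914809392)/0.037783 = -0.396516
  sinθ=-0.009567, cosθ=0.999954
  F = (M+m)·ẍ + m·l·cosθ·θ̈ − m·l·sinθ·θ̇² = 0.822205 + -0.128853 − -0.002602 = 0.695954
step 1→2:
  ẍ = (ẋ'−ẋ)/dt = (-1.379907736−-1.661096073)/0.037783 = 7.442192
  θ̈ = (θ̇'−θ̇)/dt = (-1.187211941−-0.929790969)/0.037783 = -6.813143
  sinθ=-0.044117, cosθ=0.999026
  F = (M+m)·ẍ + m·l·cosθ·θ̈ − m·l·sinθ·θ̇² = 16.807885 + -2.211955 − -0.012395 = 14.608325
step 2→3:
  ẍ = (ẋ'−ẋ)/dt = (-1.418599093−-1.379907736)/0.037783 = -1.024041
  θ̈ = (θ̇'−θ̇)/dt = (-1.179225927−-1.187211941)/0.037783 = 0.211365
  sinθ=-0.079179, cosθ=0.996860
  F = (M+m)·ẍ + m·l·cosθ·θ̈ − m·l·sinθ·θ̇² = -2.312756 + 0.068473 − -0.036267 = -2.208015
step 3→4:
  ẍ = (ẋ'−ẋ)/dt = (-1.365109782−-1.418599093)/0.037783 = 1.415698
  θ̈ = (θ̇'−θ̇)/dt = (-1.264925097−-1.179225927)/0.037783 = -2.268194
  sinθ=-0.123800, cosθ=0.992307
  F = (M+m)·ẍ + m·l·cosθ·θ̈ − m·l·sinθ·θ̇² = 3.197295 + -0.731439 − -0.055946 = 2.521802
step 4→5:
  ẍ = (ẋ'−ẋ)/dt = (-1.395334696−-1.365109782)/0.037783 = -0.799961
  θ̈ = (θ̇'−θ̇)/dt = (-1.293005423−-1.264925097)/0.037783 = -0.743200
  sinθ=-0.167874, cosθ=0.985808
  F = (M+m)·ẍ + m·l·cosθ·θ̈ − m·l·sinθ·θ̇² = -1.806678 + -0.238095 − -0.087290 = -1.957483
step 5→6:
  ẍ = (ẋ'−ẋ)/dt = (-1.615271053−-1.395334696)/0.037783 = -5.821040
  θ̈ = (θ̇'−θ̇)/dt = (-1.175931540−-1.293005423)/0.037783 = 3.098586
  sinθ=-0.214779, cosθ=0.976663
  F = (M+m)·ẍ + m·l·cosθ·θ̈ − m·l·sinθ·θ̇² = -13.146580 + 0.983467 − -0.116693 = -12.046420
step 6→7:
  ẍ = (ẋ'−ẋ)/dt = (-1.496784575−-1.615271053)/0.037783 = 3.135973
  θ̈ = (θ̇'−θ̇)/dt = (-1.359109466−-1.175931540)/0.037783 = -4.848157
  sinθ=-0.262217, cosθ=0.965009
  F = (M+m)·ẍ + m·l·cosθ·θ̈ − m·l·sinθ·θ̇² = 7.082467 + -1.520407 − -0.117836 = 5.679896
step 7→8:
  ẍ = (ẋ'−ẋ)/dt = (-1.683293929−-1.496784575)/0.037783 = -4.936330
  θ̈ = (θ̇'−θ̇)/dt = (-1.303123898−-1.359109466)/0.037783 = 1.481766
  sinθ=-0.304820, cosθ=0.952410
  F = (M+m)·ẍ + m·l·cosθ·θ̈ − m·l·sinθ·θ̇² = -11.148499 + 0.458623 − -0.182980 = -10.506896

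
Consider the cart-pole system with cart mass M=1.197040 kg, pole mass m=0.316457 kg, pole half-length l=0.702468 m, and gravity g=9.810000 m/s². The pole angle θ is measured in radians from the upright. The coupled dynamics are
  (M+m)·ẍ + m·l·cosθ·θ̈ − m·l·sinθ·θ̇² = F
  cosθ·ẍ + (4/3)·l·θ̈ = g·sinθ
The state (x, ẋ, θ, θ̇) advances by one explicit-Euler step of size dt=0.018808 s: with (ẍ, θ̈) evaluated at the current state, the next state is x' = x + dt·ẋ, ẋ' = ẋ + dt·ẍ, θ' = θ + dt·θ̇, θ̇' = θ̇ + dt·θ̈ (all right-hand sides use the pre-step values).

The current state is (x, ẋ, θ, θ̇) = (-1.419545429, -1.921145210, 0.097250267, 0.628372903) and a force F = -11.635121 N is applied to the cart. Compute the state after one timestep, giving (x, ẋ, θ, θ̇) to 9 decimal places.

sinθ=0.097097047, cosθ=0.995274919
temp = (F + m·l·θ̇²·sinθ)/(M+m) = (-11.635121 + 0.008522798)/1.513497 = -7.681943342
θ̈ = (g·sinθ − cosθ·temp)/(l·(4/3 − m·cos²θ/(M+m))) = 10.868214070
ẍ = temp − m·l·θ̈·cosθ/(M+m) = -9.270712979
Euler: x'=-1.419545429+0.018808·-1.921145210=-1.455678328, ẋ'=-1.921145210+0.018808·-9.270712979=-2.095508780
       θ'=0.097250267+0.018808·0.628372903=0.109068705, θ̇'=0.628372903+0.018808·10.868214070=0.832782273

(-1.455678328, -2.095508780, 0.109068705, 0.832782273)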